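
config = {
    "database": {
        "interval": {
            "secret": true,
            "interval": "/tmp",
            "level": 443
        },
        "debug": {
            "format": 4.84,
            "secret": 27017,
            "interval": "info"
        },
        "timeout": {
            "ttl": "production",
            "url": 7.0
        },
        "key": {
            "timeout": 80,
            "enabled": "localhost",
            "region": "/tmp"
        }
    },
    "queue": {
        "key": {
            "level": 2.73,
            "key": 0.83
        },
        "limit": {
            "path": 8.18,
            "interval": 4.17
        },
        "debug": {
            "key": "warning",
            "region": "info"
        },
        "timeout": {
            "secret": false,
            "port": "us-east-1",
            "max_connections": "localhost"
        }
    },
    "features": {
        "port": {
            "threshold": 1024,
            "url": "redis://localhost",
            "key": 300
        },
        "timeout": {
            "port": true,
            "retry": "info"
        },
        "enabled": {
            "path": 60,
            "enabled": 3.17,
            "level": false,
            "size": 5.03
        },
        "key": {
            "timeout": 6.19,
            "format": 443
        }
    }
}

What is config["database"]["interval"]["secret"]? True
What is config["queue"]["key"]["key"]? 0.83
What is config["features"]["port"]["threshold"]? 1024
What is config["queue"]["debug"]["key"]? "warning"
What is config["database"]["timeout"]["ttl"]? "production"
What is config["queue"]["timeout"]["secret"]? False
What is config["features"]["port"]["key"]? 300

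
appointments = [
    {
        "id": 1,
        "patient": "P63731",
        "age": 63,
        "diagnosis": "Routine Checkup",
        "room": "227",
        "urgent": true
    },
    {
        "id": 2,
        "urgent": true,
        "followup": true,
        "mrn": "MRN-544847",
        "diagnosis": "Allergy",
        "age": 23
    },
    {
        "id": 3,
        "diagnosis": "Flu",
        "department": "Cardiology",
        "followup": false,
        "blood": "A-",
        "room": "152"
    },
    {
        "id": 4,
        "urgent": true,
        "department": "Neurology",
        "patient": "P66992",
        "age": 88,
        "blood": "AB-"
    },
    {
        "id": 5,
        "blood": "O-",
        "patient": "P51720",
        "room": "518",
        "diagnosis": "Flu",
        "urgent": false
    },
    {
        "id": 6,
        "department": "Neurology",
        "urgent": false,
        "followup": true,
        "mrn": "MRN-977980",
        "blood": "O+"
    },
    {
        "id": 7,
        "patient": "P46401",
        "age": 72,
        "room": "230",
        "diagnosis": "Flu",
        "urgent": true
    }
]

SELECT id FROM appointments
[1, 2, 3, 4, 5, 6, 7]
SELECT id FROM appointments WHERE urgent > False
[1, 2, 4, 7]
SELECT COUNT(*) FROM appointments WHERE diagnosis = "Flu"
3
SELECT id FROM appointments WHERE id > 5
[6, 7]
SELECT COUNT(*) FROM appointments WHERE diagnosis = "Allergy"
1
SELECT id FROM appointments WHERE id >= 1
[1, 2, 3, 4, 5, 6, 7]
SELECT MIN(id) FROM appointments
1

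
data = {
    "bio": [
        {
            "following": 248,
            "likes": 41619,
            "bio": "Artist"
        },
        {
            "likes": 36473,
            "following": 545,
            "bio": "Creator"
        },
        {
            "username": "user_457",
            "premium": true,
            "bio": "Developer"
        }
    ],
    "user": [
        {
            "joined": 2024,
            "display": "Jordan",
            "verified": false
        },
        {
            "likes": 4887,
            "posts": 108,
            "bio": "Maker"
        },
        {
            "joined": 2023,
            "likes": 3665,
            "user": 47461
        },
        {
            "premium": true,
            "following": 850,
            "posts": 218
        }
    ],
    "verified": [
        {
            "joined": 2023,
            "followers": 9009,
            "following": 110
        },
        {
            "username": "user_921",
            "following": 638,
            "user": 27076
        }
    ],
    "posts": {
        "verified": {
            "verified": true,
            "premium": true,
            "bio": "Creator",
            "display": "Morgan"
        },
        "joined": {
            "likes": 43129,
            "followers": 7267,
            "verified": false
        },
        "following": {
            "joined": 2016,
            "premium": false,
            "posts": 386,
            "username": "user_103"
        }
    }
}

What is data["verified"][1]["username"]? "user_921"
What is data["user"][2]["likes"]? 3665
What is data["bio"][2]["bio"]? "Developer"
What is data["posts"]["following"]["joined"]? 2016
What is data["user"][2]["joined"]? 2023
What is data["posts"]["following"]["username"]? "user_103"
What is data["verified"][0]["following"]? 110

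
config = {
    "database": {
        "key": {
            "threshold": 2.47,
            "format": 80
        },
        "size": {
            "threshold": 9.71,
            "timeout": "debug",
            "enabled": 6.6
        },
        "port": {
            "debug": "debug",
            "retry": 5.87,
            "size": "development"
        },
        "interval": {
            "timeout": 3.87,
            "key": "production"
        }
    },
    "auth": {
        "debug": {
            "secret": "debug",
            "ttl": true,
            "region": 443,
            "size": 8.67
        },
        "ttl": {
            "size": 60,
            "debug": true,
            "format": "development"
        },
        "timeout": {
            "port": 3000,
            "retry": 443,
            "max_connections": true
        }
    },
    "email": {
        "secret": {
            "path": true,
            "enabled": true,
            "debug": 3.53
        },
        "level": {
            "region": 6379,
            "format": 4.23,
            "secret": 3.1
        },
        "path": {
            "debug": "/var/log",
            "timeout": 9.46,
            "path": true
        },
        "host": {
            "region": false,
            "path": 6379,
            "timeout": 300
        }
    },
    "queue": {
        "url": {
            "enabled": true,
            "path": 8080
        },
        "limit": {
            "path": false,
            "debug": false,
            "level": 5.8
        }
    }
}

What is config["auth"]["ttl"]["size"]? 60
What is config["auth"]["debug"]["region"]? 443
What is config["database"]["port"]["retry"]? 5.87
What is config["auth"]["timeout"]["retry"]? 443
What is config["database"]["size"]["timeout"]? "debug"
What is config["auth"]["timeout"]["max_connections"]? True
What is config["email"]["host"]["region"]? False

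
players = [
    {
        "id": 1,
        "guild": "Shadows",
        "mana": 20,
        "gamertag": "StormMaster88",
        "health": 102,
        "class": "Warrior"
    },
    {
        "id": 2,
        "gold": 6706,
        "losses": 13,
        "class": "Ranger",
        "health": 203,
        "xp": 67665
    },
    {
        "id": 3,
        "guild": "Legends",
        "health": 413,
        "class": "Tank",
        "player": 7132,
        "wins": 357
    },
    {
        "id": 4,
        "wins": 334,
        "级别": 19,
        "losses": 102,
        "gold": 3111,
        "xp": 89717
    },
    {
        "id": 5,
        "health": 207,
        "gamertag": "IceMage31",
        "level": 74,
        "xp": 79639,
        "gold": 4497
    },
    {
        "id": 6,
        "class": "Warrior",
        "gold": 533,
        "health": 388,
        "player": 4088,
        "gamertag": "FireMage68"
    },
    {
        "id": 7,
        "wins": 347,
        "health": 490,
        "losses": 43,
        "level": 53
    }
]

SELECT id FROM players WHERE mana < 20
[]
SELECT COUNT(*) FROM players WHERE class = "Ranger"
1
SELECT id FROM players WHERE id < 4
[1, 2, 3]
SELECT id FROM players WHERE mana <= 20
[1]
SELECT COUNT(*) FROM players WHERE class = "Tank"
1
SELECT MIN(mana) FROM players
20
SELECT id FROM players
[1, 2, 3, 4, 5, 6, 7]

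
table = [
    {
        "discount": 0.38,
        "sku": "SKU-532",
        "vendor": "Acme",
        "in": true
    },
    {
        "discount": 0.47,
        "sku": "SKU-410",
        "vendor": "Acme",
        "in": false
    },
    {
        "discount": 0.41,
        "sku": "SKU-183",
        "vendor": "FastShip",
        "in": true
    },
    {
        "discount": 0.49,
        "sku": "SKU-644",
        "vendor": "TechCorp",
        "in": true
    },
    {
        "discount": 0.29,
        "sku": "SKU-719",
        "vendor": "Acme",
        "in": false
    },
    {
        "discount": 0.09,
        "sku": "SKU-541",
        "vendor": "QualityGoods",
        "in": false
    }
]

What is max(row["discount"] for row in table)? 0.49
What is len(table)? 6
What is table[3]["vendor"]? "TechCorp"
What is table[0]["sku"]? "SKU-532"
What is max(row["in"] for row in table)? True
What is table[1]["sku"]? "SKU-410"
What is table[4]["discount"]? 0.29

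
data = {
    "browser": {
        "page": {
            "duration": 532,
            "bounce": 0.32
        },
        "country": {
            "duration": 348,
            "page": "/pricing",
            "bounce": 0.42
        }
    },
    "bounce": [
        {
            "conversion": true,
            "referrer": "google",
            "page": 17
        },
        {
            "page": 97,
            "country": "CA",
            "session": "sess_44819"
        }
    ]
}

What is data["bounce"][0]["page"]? 17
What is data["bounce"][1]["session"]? "sess_44819"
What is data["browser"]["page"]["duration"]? 532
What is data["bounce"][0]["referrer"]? "google"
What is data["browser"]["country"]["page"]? "/pricing"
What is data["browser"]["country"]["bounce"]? 0.42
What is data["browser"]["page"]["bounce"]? 0.32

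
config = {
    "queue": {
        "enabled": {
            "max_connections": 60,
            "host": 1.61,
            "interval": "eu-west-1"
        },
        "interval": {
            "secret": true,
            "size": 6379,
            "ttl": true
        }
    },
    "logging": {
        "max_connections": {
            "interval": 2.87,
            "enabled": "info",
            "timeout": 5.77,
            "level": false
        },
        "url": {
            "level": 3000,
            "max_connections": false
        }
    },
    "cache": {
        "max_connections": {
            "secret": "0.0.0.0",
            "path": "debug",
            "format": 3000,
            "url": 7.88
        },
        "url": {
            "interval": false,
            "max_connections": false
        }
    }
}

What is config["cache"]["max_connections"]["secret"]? "0.0.0.0"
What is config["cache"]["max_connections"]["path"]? "debug"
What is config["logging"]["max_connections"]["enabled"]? "info"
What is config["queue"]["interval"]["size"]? 6379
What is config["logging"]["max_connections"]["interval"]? 2.87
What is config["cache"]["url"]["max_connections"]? False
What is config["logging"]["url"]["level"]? 3000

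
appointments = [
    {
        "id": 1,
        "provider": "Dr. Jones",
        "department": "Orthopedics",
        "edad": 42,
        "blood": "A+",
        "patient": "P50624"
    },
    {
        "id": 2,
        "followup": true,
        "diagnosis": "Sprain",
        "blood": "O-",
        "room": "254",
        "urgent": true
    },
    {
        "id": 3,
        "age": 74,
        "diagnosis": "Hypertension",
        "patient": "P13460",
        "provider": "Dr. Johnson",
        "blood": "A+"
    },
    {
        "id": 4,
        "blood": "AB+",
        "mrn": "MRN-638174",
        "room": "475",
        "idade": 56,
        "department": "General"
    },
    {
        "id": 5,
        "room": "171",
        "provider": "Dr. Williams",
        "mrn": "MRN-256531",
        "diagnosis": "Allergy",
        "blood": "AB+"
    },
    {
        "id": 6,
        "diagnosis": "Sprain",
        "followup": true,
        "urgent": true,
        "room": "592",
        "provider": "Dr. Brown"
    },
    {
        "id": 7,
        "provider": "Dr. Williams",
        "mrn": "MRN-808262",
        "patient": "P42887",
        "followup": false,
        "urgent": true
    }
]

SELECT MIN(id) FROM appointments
1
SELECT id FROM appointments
[1, 2, 3, 4, 5, 6, 7]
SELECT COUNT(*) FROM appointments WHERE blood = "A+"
2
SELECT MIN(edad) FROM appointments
42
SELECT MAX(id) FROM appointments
7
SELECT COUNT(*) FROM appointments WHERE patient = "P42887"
1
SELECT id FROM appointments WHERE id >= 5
[5, 6, 7]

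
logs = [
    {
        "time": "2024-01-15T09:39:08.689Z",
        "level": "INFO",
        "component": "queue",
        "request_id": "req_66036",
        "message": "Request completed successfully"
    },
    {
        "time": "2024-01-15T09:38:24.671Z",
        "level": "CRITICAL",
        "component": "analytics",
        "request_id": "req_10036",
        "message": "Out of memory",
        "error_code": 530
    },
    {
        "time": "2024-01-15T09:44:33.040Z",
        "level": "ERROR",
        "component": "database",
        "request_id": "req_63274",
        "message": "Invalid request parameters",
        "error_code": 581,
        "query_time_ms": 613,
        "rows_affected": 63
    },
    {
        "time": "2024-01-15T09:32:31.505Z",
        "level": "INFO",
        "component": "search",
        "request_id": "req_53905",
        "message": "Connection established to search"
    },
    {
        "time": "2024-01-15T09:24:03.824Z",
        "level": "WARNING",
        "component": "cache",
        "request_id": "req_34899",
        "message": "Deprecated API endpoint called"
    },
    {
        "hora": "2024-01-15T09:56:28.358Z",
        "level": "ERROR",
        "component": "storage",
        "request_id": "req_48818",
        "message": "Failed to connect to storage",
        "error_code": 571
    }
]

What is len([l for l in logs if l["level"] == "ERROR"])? 2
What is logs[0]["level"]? "INFO"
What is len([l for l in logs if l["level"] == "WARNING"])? 1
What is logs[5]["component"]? "storage"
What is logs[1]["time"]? "2024-01-15T09:38:24.671Z"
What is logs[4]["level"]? "WARNING"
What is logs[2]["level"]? "ERROR"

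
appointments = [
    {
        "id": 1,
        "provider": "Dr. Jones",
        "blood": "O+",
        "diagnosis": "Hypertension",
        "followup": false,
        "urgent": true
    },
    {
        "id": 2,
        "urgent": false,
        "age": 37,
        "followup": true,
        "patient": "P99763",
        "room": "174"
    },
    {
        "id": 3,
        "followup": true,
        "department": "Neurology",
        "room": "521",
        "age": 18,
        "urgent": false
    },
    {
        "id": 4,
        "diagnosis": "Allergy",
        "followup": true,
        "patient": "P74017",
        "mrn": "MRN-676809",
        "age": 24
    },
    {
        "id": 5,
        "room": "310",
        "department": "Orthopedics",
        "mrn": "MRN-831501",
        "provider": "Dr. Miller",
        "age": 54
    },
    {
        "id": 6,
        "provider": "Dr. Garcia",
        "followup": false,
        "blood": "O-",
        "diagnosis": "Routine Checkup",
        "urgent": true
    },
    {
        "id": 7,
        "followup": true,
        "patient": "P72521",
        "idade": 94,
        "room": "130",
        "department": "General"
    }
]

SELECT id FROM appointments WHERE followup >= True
[2, 3, 4, 7]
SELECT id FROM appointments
[1, 2, 3, 4, 5, 6, 7]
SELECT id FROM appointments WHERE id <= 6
[1, 2, 3, 4, 5, 6]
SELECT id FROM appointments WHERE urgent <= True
[1, 2, 3, 6]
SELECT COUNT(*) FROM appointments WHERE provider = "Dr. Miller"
1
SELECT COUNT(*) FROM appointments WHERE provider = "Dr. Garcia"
1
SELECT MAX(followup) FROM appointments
True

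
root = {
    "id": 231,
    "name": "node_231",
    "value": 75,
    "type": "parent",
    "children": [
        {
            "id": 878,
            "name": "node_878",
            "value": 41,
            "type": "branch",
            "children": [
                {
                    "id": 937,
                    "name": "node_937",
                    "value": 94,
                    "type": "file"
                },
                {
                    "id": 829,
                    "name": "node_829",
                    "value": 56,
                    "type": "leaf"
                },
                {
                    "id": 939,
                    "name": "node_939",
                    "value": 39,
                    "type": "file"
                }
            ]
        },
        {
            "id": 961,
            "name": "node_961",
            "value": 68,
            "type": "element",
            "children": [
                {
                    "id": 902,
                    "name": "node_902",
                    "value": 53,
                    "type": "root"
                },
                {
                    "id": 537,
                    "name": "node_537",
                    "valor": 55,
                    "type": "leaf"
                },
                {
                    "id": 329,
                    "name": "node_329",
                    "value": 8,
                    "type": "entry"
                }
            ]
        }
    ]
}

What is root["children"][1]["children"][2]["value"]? 8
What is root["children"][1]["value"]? 68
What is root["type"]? "parent"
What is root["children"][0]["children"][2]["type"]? "file"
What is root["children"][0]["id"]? 878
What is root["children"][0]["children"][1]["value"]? 56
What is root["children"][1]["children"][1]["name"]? "node_537"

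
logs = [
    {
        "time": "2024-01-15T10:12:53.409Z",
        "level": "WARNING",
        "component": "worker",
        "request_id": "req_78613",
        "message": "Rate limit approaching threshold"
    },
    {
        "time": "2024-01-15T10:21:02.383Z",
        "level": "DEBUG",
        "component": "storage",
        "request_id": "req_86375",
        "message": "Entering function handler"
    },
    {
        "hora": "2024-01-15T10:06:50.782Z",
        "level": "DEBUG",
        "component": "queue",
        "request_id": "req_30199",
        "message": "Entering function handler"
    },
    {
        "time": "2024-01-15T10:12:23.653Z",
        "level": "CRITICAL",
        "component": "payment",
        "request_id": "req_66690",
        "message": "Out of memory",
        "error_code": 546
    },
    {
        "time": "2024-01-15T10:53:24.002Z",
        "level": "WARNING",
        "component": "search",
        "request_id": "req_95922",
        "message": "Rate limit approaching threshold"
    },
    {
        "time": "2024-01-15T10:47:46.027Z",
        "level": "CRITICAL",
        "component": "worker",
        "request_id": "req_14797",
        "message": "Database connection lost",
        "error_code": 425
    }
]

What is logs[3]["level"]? "CRITICAL"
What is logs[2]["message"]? "Entering function handler"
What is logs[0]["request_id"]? "req_78613"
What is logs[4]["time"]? "2024-01-15T10:53:24.002Z"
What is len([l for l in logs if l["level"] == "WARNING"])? 2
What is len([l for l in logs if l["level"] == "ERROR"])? 0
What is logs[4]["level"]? "WARNING"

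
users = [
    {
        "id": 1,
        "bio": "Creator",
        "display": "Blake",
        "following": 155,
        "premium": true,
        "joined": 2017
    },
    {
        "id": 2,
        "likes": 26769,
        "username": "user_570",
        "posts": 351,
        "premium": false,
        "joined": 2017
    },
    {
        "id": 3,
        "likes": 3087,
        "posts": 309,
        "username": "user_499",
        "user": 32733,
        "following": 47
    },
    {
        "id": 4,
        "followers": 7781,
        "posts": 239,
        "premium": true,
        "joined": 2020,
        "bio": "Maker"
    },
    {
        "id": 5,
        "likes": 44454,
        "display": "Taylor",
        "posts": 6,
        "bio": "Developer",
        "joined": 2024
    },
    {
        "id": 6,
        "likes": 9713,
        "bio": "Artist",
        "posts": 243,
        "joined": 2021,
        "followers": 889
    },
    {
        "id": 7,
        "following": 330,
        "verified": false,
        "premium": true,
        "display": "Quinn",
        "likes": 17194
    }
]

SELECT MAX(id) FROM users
7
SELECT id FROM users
[1, 2, 3, 4, 5, 6, 7]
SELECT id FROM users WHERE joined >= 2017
[1, 2, 4, 5, 6]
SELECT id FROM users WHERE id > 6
[7]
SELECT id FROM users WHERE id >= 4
[4, 5, 6, 7]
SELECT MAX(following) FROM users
330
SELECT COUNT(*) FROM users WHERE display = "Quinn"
1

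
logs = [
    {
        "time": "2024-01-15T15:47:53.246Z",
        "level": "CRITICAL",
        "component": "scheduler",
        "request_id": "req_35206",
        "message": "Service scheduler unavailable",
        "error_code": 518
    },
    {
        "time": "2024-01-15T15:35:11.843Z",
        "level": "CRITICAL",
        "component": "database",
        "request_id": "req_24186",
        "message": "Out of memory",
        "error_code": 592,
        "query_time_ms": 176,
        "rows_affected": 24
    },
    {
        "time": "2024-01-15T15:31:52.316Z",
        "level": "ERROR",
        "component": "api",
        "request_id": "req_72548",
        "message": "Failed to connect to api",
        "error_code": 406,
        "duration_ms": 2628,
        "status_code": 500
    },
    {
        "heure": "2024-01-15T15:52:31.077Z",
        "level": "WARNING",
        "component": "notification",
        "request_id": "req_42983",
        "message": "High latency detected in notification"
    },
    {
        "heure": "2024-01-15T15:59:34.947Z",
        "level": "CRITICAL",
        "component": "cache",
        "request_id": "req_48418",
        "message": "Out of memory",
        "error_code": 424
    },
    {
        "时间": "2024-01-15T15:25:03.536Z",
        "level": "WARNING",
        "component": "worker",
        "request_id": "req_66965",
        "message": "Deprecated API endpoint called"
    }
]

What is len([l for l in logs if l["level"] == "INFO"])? 0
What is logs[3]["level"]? "WARNING"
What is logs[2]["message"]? "Failed to connect to api"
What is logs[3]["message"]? "High latency detected in notification"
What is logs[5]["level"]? "WARNING"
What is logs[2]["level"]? "ERROR"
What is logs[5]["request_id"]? "req_66965"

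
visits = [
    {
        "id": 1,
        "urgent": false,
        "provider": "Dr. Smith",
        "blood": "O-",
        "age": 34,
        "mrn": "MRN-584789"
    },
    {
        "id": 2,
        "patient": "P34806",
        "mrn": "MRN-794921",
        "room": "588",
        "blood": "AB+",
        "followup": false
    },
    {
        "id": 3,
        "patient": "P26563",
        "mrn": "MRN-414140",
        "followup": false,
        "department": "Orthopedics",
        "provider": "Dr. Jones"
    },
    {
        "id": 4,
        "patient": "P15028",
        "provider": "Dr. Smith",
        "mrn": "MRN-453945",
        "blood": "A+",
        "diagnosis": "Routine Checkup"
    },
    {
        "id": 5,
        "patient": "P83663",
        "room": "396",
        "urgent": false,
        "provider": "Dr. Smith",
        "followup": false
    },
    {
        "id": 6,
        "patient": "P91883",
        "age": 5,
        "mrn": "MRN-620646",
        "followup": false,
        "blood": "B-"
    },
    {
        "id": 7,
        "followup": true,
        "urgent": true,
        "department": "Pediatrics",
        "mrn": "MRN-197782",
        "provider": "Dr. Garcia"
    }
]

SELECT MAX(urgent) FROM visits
True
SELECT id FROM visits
[1, 2, 3, 4, 5, 6, 7]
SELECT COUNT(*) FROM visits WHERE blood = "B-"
1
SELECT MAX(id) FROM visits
7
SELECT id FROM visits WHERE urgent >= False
[1, 5, 7]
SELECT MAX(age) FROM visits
34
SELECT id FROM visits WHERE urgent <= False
[1, 5]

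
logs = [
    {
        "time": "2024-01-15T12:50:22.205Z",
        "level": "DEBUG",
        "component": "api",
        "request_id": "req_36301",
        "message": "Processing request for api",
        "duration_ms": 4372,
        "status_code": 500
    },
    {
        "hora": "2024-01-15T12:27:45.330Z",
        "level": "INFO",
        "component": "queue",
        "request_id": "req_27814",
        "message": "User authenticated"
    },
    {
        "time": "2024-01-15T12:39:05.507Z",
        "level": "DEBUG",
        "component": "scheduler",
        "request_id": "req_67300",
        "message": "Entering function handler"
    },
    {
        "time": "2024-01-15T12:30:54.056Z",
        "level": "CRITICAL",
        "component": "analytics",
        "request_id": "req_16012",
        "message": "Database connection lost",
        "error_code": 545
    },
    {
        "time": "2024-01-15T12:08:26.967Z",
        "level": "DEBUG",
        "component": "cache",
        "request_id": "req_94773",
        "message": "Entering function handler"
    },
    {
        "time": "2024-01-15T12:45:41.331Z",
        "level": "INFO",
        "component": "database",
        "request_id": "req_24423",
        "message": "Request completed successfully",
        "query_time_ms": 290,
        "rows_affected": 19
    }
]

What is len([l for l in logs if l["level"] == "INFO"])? 2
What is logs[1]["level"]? "INFO"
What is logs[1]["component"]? "queue"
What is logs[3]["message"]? "Database connection lost"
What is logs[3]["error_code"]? 545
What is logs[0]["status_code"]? 500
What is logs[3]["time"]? "2024-01-15T12:30:54.056Z"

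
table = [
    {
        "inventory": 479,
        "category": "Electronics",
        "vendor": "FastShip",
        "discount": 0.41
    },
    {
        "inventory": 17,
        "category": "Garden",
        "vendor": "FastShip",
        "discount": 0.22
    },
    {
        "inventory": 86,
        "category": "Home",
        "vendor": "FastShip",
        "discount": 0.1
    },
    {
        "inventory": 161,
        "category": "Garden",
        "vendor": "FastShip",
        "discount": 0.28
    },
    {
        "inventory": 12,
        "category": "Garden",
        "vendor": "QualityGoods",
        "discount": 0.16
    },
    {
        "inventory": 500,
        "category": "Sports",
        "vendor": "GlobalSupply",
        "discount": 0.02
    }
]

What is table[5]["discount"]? 0.02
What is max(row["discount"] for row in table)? 0.41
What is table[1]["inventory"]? 17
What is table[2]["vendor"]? "FastShip"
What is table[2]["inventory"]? 86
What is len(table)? 6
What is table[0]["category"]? "Electronics"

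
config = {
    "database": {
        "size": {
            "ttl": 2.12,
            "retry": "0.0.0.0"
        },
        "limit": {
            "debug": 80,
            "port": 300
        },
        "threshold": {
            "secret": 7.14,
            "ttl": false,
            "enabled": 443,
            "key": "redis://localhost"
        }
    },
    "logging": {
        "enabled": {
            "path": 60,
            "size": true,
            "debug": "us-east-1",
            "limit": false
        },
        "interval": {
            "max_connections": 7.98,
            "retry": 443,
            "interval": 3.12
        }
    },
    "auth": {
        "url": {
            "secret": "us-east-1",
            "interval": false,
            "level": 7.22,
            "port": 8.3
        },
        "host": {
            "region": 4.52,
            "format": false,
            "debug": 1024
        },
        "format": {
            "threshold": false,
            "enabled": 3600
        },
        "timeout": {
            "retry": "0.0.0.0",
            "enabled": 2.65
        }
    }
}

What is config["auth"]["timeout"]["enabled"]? 2.65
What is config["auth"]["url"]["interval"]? False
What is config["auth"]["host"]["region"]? 4.52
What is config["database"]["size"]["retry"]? "0.0.0.0"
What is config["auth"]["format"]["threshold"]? False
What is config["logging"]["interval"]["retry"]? 443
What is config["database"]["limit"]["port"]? 300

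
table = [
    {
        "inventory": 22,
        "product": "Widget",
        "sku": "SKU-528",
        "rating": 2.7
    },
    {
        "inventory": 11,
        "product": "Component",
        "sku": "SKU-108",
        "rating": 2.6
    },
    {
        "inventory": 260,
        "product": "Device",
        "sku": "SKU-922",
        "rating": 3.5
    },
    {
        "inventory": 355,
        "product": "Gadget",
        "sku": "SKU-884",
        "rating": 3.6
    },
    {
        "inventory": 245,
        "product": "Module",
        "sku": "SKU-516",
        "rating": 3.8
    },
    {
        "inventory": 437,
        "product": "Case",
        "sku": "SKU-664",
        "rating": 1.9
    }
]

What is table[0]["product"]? "Widget"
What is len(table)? 6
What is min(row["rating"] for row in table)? 1.9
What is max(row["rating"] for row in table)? 3.8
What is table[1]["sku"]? "SKU-108"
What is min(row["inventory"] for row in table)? 11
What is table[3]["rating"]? 3.6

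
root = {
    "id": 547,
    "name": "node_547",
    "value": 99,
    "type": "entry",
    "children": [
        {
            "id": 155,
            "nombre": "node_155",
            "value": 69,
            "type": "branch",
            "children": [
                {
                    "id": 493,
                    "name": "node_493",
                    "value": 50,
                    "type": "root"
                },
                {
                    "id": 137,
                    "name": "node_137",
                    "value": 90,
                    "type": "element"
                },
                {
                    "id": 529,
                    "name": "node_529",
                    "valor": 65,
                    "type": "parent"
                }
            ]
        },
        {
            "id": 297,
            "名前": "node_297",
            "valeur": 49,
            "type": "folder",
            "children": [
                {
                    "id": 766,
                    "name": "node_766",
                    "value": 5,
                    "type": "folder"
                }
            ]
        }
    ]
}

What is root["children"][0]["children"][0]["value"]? 50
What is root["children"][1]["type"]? "folder"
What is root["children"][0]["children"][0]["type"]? "root"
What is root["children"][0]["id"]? 155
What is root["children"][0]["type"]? "branch"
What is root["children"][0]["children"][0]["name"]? "node_493"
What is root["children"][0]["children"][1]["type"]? "element"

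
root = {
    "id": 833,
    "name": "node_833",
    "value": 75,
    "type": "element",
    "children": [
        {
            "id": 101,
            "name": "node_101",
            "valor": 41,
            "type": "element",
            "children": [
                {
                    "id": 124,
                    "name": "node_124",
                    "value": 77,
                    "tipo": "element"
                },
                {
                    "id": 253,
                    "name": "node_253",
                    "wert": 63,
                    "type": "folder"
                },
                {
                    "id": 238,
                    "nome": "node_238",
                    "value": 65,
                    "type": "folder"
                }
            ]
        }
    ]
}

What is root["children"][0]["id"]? 101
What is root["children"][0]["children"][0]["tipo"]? "element"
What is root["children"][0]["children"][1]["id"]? 253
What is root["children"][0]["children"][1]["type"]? "folder"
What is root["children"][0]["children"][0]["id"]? 124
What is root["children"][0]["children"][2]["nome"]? "node_238"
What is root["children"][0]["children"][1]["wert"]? 63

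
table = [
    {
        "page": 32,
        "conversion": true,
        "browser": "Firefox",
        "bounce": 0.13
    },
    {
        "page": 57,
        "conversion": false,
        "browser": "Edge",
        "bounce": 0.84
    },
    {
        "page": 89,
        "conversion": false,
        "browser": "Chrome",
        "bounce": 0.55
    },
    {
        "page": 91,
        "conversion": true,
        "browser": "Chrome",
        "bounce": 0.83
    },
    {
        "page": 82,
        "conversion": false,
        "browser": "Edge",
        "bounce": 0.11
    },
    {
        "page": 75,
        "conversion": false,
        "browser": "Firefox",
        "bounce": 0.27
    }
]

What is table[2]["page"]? 89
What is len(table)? 6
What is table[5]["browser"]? "Firefox"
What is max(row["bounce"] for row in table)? 0.84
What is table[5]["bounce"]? 0.27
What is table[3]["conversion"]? True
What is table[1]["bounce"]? 0.84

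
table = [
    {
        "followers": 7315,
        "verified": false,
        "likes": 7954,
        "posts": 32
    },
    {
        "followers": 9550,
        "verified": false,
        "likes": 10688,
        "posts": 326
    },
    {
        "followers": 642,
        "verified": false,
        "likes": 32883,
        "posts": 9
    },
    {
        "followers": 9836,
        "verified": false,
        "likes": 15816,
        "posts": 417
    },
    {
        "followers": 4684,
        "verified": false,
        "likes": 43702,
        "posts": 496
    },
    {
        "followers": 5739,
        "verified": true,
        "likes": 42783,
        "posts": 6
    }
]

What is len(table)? 6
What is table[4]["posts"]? 496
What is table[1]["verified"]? False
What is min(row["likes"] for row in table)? 7954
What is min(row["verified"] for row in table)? False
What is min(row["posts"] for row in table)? 6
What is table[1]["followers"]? 9550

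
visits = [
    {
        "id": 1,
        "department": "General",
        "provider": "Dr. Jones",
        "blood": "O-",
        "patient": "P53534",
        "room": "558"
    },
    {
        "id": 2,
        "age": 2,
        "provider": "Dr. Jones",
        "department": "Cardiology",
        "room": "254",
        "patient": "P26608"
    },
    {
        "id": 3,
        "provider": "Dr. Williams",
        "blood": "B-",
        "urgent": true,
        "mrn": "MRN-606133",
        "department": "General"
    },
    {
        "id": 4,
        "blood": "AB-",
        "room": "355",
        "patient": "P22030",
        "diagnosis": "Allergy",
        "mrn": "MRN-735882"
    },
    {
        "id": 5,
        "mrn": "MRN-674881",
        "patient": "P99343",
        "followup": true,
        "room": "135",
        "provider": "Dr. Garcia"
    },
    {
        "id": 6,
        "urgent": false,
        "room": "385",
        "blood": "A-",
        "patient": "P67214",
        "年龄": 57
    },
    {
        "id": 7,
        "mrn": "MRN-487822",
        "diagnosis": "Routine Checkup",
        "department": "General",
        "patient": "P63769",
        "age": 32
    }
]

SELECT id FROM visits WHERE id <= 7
[1, 2, 3, 4, 5, 6, 7]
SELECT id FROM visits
[1, 2, 3, 4, 5, 6, 7]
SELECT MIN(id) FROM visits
1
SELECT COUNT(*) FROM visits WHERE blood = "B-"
1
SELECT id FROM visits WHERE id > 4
[5, 6, 7]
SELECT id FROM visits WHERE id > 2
[3, 4, 5, 6, 7]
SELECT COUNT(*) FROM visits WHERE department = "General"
3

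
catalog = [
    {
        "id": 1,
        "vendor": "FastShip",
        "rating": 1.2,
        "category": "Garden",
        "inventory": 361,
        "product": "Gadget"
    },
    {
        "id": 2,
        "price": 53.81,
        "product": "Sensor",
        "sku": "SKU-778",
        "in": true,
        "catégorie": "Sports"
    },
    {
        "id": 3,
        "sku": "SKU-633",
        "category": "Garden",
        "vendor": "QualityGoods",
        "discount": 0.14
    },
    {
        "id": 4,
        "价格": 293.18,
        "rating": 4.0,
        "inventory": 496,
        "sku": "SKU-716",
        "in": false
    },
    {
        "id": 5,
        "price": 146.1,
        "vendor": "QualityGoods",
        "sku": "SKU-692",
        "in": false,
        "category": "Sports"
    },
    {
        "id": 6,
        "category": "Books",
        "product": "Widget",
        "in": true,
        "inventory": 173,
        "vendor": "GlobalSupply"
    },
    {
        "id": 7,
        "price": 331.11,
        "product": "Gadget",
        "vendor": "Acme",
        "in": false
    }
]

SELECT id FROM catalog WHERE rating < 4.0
[1]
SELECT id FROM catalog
[1, 2, 3, 4, 5, 6, 7]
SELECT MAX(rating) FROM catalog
4.0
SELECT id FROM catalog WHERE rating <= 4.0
[1, 4]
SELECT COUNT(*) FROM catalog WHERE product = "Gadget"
2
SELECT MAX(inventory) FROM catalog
496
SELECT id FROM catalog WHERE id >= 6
[6, 7]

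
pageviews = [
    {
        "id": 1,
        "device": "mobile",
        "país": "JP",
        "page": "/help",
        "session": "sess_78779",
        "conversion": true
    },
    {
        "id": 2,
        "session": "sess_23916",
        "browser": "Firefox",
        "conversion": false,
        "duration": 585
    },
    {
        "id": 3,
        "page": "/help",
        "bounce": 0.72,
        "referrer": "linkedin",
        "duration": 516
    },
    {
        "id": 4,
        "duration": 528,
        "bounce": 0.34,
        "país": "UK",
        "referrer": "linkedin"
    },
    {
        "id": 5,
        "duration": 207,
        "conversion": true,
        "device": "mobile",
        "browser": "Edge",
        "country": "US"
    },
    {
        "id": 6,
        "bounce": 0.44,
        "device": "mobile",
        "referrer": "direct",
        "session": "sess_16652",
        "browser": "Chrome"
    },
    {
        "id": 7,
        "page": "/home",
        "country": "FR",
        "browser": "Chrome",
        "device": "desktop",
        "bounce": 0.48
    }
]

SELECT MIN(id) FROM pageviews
1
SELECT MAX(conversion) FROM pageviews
True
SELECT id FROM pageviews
[1, 2, 3, 4, 5, 6, 7]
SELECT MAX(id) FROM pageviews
7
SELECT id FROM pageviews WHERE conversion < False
[]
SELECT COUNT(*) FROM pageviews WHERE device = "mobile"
3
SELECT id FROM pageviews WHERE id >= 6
[6, 7]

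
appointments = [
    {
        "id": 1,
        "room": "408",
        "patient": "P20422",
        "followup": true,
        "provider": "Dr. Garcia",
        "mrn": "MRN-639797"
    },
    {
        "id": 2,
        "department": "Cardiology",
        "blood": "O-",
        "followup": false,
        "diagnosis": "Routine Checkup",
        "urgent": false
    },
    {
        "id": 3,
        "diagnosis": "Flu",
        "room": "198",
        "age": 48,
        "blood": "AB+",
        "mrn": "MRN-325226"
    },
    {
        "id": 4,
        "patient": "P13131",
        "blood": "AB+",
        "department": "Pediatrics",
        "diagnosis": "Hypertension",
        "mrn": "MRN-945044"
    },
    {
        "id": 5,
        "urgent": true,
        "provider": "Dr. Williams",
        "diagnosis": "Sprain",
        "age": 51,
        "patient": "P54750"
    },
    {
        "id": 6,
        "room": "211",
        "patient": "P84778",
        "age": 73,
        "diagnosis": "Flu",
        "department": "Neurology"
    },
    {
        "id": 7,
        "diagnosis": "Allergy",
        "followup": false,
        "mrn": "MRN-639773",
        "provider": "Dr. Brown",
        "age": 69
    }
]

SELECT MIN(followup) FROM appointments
False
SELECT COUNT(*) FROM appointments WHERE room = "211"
1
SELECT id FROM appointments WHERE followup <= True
[1, 2, 7]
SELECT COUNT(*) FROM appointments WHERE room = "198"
1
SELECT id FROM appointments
[1, 2, 3, 4, 5, 6, 7]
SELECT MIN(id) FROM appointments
1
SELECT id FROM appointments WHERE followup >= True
[1]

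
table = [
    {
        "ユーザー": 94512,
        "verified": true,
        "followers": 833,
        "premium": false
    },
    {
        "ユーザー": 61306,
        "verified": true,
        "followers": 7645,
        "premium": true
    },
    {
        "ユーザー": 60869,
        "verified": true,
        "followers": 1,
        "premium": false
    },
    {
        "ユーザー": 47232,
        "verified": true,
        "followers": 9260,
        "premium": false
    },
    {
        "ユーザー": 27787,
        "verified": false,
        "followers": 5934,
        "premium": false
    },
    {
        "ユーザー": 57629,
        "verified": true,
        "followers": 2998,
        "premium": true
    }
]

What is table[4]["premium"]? False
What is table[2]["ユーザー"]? 60869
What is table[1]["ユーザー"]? 61306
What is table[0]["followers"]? 833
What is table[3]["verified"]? True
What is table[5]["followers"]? 2998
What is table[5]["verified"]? True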